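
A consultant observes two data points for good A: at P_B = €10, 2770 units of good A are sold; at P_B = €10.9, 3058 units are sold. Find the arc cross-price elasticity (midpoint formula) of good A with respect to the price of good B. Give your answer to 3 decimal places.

ΔQ_A = 3058 − 2770 = 288; ΔP_B = 10.9 − 10 = 0.9.
Midpoints: Q̄_A = 2914.0, P̄_B = 10.45.
ε = (ΔQ_A/Q̄_A)/(ΔP_B/P̄_B) = (288/2914.0)/(0.9/10.45) ≈ 1.148.

1.148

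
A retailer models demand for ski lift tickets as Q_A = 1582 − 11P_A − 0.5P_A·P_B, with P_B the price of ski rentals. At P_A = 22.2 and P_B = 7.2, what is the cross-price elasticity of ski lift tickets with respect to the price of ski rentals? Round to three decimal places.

-0.064

At P_A = 22.2 and P_B = 7.2: Q_A = 1257.88.
∂Q_A/∂P_B = -0.5P_A = -0.5(22.2) = -11.1000.
ε = (∂Q_A/∂P_B)(P_B/Q_A) = -11.1000 × (7.2/1257.88) ≈ -0.064.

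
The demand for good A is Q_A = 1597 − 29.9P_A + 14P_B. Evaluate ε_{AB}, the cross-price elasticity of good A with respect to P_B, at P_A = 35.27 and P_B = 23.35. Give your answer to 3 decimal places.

0.376

At P_A = 35.27 and P_B = 23.35: Q_A = 869.327.
∂Q_A/∂P_B = 14.
ε = (∂Q_A/∂P_B)(P_B/Q_A) = 14 × (23.35/869.327) ≈ 0.376.
Since ε > 0, good A and good B are substitutes.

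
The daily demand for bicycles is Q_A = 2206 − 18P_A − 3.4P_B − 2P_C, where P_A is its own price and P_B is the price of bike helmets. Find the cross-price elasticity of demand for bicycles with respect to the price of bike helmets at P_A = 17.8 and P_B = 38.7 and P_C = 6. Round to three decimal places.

At P_A = 17.8 and P_B = 38.7 and P_C = 6: Q_A = 1742.02.
∂Q_A/∂P_B = -3.4.
ε = (∂Q_A/∂P_B)(P_B/Q_A) = -3.4 × (38.7/1742.02) ≈ -0.076.
Since ε < 0, bicycles and bike helmets are complements.

-0.076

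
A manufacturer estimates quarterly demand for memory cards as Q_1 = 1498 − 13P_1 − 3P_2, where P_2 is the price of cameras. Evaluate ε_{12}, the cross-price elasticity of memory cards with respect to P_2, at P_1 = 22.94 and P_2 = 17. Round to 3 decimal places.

At P_1 = 22.94 and P_2 = 17: Q_1 = 1148.78.
∂Q_1/∂P_2 = -3.
ε = (∂Q_1/∂P_2)(P_2/Q_1) = -3 × (17/1148.78) ≈ -0.044.

-0.044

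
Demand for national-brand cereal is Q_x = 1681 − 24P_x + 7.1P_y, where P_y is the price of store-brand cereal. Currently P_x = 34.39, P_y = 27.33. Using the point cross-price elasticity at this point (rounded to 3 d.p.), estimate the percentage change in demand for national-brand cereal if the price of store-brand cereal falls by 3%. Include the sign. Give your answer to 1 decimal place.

-0.6%

At P_x = 34.39, P_y = 27.33: Q_x = 1049.683.
∂Q_x/∂P_y = 7.1.
ε = (∂Q_x/∂P_y)(P_y/Q_x) = 7.1000 × 27.33/1049.683 ≈ 0.185.
%ΔQ_x ≈ ε × %ΔP_y = 0.185 × (-3%) = -0.6%.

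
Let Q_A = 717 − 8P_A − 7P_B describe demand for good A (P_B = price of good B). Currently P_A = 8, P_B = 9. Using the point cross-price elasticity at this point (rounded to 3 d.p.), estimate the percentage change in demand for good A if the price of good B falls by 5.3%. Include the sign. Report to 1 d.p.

0.6%

At P_A = 8, P_B = 9: Q_A = 590.
∂Q_A/∂P_B = -7.
ε = (∂Q_A/∂P_B)(P_B/Q_A) = -7.0000 × 9/590 ≈ -0.107.
%ΔQ_A ≈ ε × %ΔP_B = -0.107 × (-5.3%) = 0.6%.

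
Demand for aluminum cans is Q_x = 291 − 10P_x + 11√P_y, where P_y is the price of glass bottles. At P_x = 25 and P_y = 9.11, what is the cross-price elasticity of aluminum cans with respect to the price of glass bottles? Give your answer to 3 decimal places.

0.224

At P_x = 25 and P_y = 9.11: Q_x = 74.201.
∂Q_x/∂P_y = 11/(2√P_y) = 11/(2√9.11) = 1.8222.
ε = (∂Q_x/∂P_y)(P_y/Q_x) = 1.8222 × (9.11/74.201) ≈ 0.224.
ε > 0: substitutes.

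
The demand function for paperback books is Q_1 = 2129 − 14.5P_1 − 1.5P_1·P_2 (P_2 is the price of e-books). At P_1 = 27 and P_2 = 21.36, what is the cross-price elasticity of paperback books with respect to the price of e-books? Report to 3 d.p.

-0.992

At P_1 = 27 and P_2 = 21.36: Q_1 = 872.42.
∂Q_1/∂P_2 = -1.5P_1 = -1.5(27) = -40.5000.
ε = (∂Q_1/∂P_2)(P_2/Q_1) = -40.5000 × (21.36/872.42) ≈ -0.992.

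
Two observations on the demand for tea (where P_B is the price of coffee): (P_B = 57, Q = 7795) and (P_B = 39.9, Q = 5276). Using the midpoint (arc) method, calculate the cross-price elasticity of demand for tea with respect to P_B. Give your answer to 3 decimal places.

ΔQ_A = 5276 − 7795 = -2519; ΔP_B = 39.9 − 57 = -17.1.
Midpoints: Q̄_A = 6535.5, P̄_B = 48.45.
ε = (ΔQ_A/Q̄_A)/(ΔP_B/P̄_B) = (-2519/6535.5)/(-17.1/48.45) ≈ 1.092.
ε > 0: tea and coffee are substitutes.

1.092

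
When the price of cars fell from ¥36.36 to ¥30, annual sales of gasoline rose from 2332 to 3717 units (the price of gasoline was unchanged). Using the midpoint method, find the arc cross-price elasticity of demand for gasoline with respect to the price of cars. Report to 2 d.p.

ΔQ_A = 3717 − 2332 = 1385; ΔP_B = 30 − 36.36 = -6.36.
Midpoints: Q̄_A = 3024.5, P̄_B = 33.18.
ε = (ΔQ_A/Q̄_A)/(ΔP_B/P̄_B) = (1385/3024.5)/(-6.36/33.18) ≈ -2.39.
ε < 0: gasoline and cars are complements.

-2.39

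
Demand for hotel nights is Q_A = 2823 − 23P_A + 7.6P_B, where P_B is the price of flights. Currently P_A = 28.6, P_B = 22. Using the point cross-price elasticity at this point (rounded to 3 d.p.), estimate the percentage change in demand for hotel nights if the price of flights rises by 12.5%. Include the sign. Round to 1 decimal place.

0.9%

At P_A = 28.6, P_B = 22: Q_A = 2332.4.
∂Q_A/∂P_B = 7.6.
ε = (∂Q_A/∂P_B)(P_B/Q_A) = 7.6000 × 22/2332.4 ≈ 0.072.
%ΔQ_A ≈ ε × %ΔP_B = 0.072 × (12.5%) = 0.9%.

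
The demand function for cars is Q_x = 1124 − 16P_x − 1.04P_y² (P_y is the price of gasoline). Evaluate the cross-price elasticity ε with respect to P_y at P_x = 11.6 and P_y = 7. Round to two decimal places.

-0.11

At P_x = 11.6 and P_y = 7: Q_x = 887.44.
∂Q_x/∂P_y = -2.08P_y = -2.08(7) = -14.5600.
ε = (∂Q_x/∂P_y)(P_y/Q_x) = -14.5600 × (7/887.44) ≈ -0.11.
ε < 0: complements.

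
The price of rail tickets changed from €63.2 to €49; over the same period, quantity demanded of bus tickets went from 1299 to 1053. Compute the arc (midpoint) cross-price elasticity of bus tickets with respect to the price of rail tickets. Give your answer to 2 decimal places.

ΔQ_A = 1053 − 1299 = -246; ΔP_B = 49 − 63.2 = -14.2.
Midpoints: Q̄_A = 1176.0, P̄_B = 56.10.
ε = (ΔQ_A/Q̄_A)/(ΔP_B/P̄_B) = (-246/1176.0)/(-14.2/56.10) ≈ 0.83.
ε > 0: bus tickets and rail tickets are substitutes.

0.83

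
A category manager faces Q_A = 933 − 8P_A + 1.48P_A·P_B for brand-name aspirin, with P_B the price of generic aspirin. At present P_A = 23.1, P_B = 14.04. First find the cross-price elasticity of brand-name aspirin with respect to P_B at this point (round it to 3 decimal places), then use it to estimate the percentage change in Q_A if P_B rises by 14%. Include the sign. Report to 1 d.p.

5.5%

At P_A = 23.1, P_B = 14.04: Q_A = 1228.200.
∂Q_A/∂P_B = 1.48P_A = 34.1880.
ε = (∂Q_A/∂P_B)(P_B/Q_A) = 34.1880 × 14.04/1228.200 ≈ 0.391.
%ΔQ_A ≈ ε × %ΔP_B = 0.391 × (14%) = 5.5%.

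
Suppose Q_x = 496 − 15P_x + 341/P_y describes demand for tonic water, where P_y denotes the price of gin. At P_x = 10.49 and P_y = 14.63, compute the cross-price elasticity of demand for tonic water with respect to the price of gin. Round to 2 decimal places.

-0.06

At P_x = 10.49 and P_y = 14.63: Q_x = 361.958.
∂Q_x/∂P_y = −341/P_y² = -1.5932.
ε = (∂Q_x/∂P_y)(P_y/Q_x) = -1.5932 × (14.63/361.958) ≈ -0.06.
ε < 0: complements.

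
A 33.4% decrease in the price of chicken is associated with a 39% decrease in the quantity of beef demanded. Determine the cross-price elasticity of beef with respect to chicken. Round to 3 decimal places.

ε = (%ΔQ of beef) / (%ΔP of chicken) = (-39%) / (-33.4%) ≈ 1.168.
Positive cross-price elasticity: substitutes.

1.168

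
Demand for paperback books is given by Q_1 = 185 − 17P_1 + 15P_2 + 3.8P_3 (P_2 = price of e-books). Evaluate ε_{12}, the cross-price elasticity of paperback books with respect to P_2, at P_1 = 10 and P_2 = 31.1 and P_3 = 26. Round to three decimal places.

0.804

At P_1 = 10 and P_2 = 31.1 and P_3 = 26: Q_1 = 580.3.
∂Q_1/∂P_2 = 15.
ε = (∂Q_1/∂P_2)(P_2/Q_1) = 15 × (31.1/580.3) ≈ 0.804.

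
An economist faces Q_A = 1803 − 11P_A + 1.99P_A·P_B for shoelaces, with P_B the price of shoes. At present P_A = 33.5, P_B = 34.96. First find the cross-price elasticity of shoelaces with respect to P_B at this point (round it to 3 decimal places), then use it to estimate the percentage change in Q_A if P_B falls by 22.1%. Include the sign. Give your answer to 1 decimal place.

-13.7%

At P_A = 33.5, P_B = 34.96: Q_A = 3765.108.
∂Q_A/∂P_B = 1.99P_A = 66.6650.
ε = (∂Q_A/∂P_B)(P_B/Q_A) = 66.6650 × 34.96/3765.108 ≈ 0.619.
%ΔQ_A ≈ ε × %ΔP_B = 0.619 × (-22.1%) = -13.7%.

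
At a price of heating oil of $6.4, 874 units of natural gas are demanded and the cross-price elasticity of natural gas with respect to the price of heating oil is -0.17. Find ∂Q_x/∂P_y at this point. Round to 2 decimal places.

ε = (∂Q_x/∂P_y)·(P_y/Q_x) ⇒ ∂Q_x/∂P_y = ε·Q_x/P_y = -0.17 × 874/6.4 ≈ -23.22.

-23.22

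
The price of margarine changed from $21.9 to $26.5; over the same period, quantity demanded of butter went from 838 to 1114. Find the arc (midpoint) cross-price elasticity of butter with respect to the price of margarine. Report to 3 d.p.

1.488

ΔQ_A = 1114 − 838 = 276; ΔP_B = 26.5 − 21.9 = 4.6.
Midpoints: Q̄_A = 976.0, P̄_B = 24.20.
ε = (ΔQ_A/Q̄_A)/(ΔP_B/P̄_B) = (276/976.0)/(4.6/24.20) ≈ 1.488.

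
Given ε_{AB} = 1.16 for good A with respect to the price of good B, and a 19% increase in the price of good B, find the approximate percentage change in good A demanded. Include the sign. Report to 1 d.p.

%ΔQ ≈ ε × %ΔP of good B = 1.16 × (19%) = 22.0%.

22.0%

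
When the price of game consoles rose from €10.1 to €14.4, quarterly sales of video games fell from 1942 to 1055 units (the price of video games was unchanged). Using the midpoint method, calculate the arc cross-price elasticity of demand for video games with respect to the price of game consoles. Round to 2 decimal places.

ΔQ_A = 1055 − 1942 = -887; ΔP_B = 14.4 − 10.1 = 4.3.
Midpoints: Q̄_A = 1498.5, P̄_B = 12.25.
ε = (ΔQ_A/Q̄_A)/(ΔP_B/P̄_B) = (-887/1498.5)/(4.3/12.25) ≈ -1.69.
ε < 0: video games and game consoles are complements.

-1.69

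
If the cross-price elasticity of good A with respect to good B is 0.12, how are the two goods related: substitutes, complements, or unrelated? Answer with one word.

ε = 0.12 > 0, so a higher price of good B raises demand for good A: substitutes.

substitutes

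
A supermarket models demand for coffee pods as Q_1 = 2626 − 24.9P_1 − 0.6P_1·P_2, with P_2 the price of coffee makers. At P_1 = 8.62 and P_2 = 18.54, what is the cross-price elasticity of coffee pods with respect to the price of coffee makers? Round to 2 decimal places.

-0.04

At P_1 = 8.62 and P_2 = 18.54: Q_1 = 2315.473.
∂Q_1/∂P_2 = -0.6P_1 = -0.6(8.62) = -5.1720.
ε = (∂Q_1/∂P_2)(P_2/Q_1) = -5.1720 × (18.54/2315.473) ≈ -0.04.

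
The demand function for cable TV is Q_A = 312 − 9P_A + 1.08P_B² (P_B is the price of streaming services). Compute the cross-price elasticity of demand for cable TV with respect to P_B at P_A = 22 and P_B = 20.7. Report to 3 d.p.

At P_A = 22 and P_B = 20.7: Q_A = 576.769.
∂Q_A/∂P_B = 2.16P_B = 2.16(20.7) = 44.7120.
ε = (∂Q_A/∂P_B)(P_B/Q_A) = 44.7120 × (20.7/576.769) ≈ 1.605.
ε > 0: substitutes.

1.605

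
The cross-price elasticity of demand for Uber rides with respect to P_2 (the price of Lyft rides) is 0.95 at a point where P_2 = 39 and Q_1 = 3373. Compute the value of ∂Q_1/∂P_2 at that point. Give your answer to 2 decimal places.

82.16

ε = (∂Q_1/∂P_2)·(P_2/Q_1) ⇒ ∂Q_1/∂P_2 = ε·Q_1/P_2 = 0.95 × 3373/39 ≈ 82.16.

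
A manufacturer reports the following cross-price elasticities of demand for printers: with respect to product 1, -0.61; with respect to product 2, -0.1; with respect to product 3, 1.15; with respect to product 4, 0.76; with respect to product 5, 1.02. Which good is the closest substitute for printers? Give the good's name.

Substitutes have ε > 0. Among the positive values, 1.15 (product 3) is largest.

product 3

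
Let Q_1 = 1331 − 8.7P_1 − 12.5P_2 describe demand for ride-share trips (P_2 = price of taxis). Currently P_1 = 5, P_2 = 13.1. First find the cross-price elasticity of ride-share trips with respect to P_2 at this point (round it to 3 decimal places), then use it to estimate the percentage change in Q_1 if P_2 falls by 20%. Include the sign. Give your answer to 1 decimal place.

2.9%

At P_1 = 5, P_2 = 13.1: Q_1 = 1123.75.
∂Q_1/∂P_2 = -12.5.
ε = (∂Q_1/∂P_2)(P_2/Q_1) = -12.5000 × 13.1/1123.75 ≈ -0.146.
%ΔQ_1 ≈ ε × %ΔP_2 = -0.146 × (-20%) = 2.9%.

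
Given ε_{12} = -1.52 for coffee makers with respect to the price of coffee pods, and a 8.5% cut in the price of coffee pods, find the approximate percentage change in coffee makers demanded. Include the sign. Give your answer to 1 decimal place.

%ΔQ ≈ ε × %ΔP of coffee pods = -1.52 × (-8.5%) = 12.9%.
Demand for coffee makers rises by about 12.9%.

12.9%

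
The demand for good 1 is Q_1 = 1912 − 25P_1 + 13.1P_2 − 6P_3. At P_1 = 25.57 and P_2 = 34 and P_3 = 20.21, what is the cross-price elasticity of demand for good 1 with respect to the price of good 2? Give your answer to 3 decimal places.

0.279

At P_1 = 25.57 and P_2 = 34 and P_3 = 20.21: Q_1 = 1596.89.
∂Q_1/∂P_2 = 13.1.
ε = (∂Q_1/∂P_2)(P_2/Q_1) = 13.1 × (34/1596.89) ≈ 0.279.
Since ε > 0, good 1 and good 2 are substitutes.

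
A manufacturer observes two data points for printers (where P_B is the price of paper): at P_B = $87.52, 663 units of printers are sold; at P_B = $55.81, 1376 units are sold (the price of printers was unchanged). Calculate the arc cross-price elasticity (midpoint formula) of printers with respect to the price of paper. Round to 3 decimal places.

ΔQ_A = 1376 − 663 = 713; ΔP_B = 55.81 − 87.52 = -31.71.
Midpoints: Q̄_A = 1019.5, P̄_B = 71.66.
ε = (ΔQ_A/Q̄_A)/(ΔP_B/P̄_B) = (713/1019.5)/(-31.71/71.66) ≈ -1.581.
ε < 0: printers and paper are complements.

-1.581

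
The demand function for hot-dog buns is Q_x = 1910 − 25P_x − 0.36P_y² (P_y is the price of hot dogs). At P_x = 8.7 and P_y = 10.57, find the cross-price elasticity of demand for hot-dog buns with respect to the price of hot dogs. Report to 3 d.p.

At P_x = 8.7 and P_y = 10.57: Q_x = 1652.279.
∂Q_x/∂P_y = -0.72P_y = -0.72(10.57) = -7.6104.
ε = (∂Q_x/∂P_y)(P_y/Q_x) = -7.6104 × (10.57/1652.279) ≈ -0.049.
ε < 0: complements.

-0.049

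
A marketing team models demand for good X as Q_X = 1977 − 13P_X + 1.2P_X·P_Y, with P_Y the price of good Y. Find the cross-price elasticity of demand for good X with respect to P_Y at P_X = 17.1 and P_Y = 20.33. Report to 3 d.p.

0.192

At P_X = 17.1 and P_Y = 20.33: Q_X = 2171.872.
∂Q_X/∂P_Y = 1.2P_X = 1.2(17.1) = 20.5200.
ε = (∂Q_X/∂P_Y)(P_Y/Q_X) = 20.5200 × (20.33/2171.872) ≈ 0.192.
ε > 0: substitutes.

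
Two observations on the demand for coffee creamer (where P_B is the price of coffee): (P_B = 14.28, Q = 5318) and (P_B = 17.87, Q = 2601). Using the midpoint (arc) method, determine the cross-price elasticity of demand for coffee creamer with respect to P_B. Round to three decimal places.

-3.073

ΔQ_A = 2601 − 5318 = -2717; ΔP_B = 17.87 − 14.28 = 3.59.
Midpoints: Q̄_A = 3959.5, P̄_B = 16.07.
ε = (ΔQ_A/Q̄_A)/(ΔP_B/P̄_B) = (-2717/3959.5)/(3.59/16.07) ≈ -3.073.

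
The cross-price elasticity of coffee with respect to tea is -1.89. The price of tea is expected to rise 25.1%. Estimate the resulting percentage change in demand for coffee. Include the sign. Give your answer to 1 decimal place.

-47.4%

%ΔQ ≈ ε × %ΔP of tea = -1.89 × (25.1%) = -47.4%.
Demand for coffee falls by about 47.4%.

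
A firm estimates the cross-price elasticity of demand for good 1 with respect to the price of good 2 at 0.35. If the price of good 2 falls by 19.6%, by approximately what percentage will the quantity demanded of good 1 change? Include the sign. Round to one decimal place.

-6.9%

%ΔQ ≈ ε × %ΔP of good 2 = 0.35 × (-19.6%) = -6.9%.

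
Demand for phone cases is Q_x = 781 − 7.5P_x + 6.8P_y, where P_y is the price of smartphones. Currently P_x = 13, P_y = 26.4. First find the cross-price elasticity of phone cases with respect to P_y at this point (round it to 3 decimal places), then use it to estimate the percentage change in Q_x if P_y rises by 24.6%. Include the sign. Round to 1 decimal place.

5.1%

At P_x = 13, P_y = 26.4: Q_x = 863.02.
∂Q_x/∂P_y = 6.8.
ε = (∂Q_x/∂P_y)(P_y/Q_x) = 6.8000 × 26.4/863.02 ≈ 0.208.
%ΔQ_x ≈ ε × %ΔP_y = 0.208 × (24.6%) = 5.1%.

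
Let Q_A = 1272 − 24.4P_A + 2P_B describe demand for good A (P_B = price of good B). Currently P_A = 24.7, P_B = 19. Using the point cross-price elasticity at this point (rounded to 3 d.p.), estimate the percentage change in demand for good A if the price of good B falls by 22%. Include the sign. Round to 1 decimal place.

-1.2%

At P_A = 24.7, P_B = 19: Q_A = 707.32.
∂Q_A/∂P_B = 2.
ε = (∂Q_A/∂P_B)(P_B/Q_A) = 2.0000 × 19/707.32 ≈ 0.054.
%ΔQ_A ≈ ε × %ΔP_B = 0.054 × (-22%) = -1.2%.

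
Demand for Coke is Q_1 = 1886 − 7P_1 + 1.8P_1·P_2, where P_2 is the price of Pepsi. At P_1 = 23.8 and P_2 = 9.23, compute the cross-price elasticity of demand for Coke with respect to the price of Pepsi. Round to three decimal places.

0.187

At P_1 = 23.8 and P_2 = 9.23: Q_1 = 2114.813.
∂Q_1/∂P_2 = 1.8P_1 = 1.8(23.8) = 42.8400.
ε = (∂Q_1/∂P_2)(P_2/Q_1) = 42.8400 × (9.23/2114.813) ≈ 0.187.
ε > 0: substitutes.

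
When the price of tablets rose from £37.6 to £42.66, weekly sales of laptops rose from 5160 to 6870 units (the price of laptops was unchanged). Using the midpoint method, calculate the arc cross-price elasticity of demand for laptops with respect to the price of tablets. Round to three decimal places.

ΔQ_A = 6870 − 5160 = 1710; ΔP_B = 42.66 − 37.6 = 5.06.
Midpoints: Q̄_A = 6015.0, P̄_B = 40.13.
ε = (ΔQ_A/Q̄_A)/(ΔP_B/P̄_B) = (1710/6015.0)/(5.06/40.13) ≈ 2.255.
ε > 0: laptops and tablets are substitutes.

2.255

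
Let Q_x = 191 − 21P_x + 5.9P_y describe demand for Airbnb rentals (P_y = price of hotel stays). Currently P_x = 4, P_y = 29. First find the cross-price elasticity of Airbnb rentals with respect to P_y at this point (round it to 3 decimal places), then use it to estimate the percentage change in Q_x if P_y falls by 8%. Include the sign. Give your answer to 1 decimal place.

At P_x = 4, P_y = 29: Q_x = 278.1.
∂Q_x/∂P_y = 5.9.
ε = (∂Q_x/∂P_y)(P_y/Q_x) = 5.9000 × 29/278.1 ≈ 0.615.
%ΔQ_x ≈ ε × %ΔP_y = 0.615 × (-8%) = -4.9%.

-4.9%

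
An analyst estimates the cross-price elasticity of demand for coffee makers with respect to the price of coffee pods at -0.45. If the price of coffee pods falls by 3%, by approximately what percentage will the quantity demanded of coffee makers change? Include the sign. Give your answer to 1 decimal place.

%ΔQ ≈ ε × %ΔP of coffee pods = -0.45 × (-3%) = 1.4%.

1.4%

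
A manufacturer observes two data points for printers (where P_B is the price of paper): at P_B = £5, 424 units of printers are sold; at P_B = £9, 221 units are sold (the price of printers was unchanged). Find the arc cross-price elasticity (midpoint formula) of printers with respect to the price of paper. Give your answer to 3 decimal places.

ΔQ_A = 221 − 424 = -203; ΔP_B = 9 − 5 = 4.
Midpoints: Q̄_A = 322.5, P̄_B = 7.00.
ε = (ΔQ_A/Q̄_A)/(ΔP_B/P̄_B) = (-203/322.5)/(4/7.00) ≈ -1.102.
ε < 0: printers and paper are complements.

-1.102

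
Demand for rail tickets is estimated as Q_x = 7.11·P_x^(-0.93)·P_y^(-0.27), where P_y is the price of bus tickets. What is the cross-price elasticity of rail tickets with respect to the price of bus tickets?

In a log-linear (constant-elasticity) demand function, the coefficient on the exponent of P_y is the cross-price elasticity.
ε = -0.27. Negative, so rail tickets and bus tickets are complements.

-0.27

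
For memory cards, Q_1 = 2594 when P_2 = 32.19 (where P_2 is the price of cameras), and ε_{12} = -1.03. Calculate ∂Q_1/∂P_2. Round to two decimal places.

-83.00

ε = (∂Q_1/∂P_2)·(P_2/Q_1) ⇒ ∂Q_1/∂P_2 = ε·Q_1/P_2 = -1.03 × 2594/32.19 ≈ -83.00.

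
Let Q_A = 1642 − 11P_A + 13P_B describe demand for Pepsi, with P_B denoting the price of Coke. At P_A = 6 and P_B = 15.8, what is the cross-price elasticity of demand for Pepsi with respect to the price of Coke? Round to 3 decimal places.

At P_A = 6 and P_B = 15.8: Q_A = 1781.4.
∂Q_A/∂P_B = 13.
ε = (∂Q_A/∂P_B)(P_B/Q_A) = 13 × (15.8/1781.4) ≈ 0.115.

0.115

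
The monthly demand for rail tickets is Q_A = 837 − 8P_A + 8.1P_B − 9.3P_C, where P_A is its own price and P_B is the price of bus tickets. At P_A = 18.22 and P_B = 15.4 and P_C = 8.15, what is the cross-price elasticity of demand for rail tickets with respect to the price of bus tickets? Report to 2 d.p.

At P_A = 18.22 and P_B = 15.4 and P_C = 8.15: Q_A = 740.185.
∂Q_A/∂P_B = 8.1.
ε = (∂Q_A/∂P_B)(P_B/Q_A) = 8.1 × (15.4/740.185) ≈ 0.17.

0.17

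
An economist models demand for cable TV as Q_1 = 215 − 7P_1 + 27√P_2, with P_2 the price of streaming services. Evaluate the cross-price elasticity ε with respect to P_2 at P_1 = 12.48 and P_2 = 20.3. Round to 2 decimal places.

At P_1 = 12.48 and P_2 = 20.3: Q_1 = 249.290.
∂Q_1/∂P_2 = 27/(2√P_2) = 27/(2√20.3) = 2.9963.
ε = (∂Q_1/∂P_2)(P_2/Q_1) = 2.9963 × (20.3/249.290) ≈ 0.24.

0.24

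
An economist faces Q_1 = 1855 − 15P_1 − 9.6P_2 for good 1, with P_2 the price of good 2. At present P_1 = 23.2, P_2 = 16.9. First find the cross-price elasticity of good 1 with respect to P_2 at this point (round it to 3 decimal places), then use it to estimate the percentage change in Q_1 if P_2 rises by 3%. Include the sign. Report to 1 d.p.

At P_1 = 23.2, P_2 = 16.9: Q_1 = 1344.76.
∂Q_1/∂P_2 = -9.6.
ε = (∂Q_1/∂P_2)(P_2/Q_1) = -9.6000 × 16.9/1344.76 ≈ -0.121.
%ΔQ_1 ≈ ε × %ΔP_2 = -0.121 × (3%) = -0.4%.

-0.4%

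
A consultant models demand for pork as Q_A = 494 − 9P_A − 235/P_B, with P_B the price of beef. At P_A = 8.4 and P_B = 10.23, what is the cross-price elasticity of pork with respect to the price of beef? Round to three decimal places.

At P_A = 8.4 and P_B = 10.23: Q_A = 395.428.
∂Q_A/∂P_B = 235/P_B² = 2.2455.
ε = (∂Q_A/∂P_B)(P_B/Q_A) = 2.2455 × (10.23/395.428) ≈ 0.058.

0.058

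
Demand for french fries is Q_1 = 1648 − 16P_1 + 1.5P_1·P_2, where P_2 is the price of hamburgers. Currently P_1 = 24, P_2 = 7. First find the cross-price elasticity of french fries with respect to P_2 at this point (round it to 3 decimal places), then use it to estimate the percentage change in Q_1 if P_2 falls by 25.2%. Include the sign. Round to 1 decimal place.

-4.2%

At P_1 = 24, P_2 = 7: Q_1 = 1516.
∂Q_1/∂P_2 = 1.5P_1 = 36.0000.
ε = (∂Q_1/∂P_2)(P_2/Q_1) = 36.0000 × 7/1516 ≈ 0.166.
%ΔQ_1 ≈ ε × %ΔP_2 = 0.166 × (-25.2%) = -4.2%.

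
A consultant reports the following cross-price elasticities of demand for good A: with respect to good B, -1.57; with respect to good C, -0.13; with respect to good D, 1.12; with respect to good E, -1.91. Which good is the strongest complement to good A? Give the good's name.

good E

Complements have ε < 0. The most negative value is -1.91 (good E).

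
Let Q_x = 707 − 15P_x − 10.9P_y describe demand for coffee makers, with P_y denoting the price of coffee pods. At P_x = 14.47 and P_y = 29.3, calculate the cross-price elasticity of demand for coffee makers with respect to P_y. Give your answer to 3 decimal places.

At P_x = 14.47 and P_y = 29.3: Q_x = 170.58.
∂Q_x/∂P_y = -10.9.
ε = (∂Q_x/∂P_y)(P_y/Q_x) = -10.9 × (29.3/170.58) ≈ -1.872.
Since ε < 0, coffee makers and coffee pods are complements.

-1.872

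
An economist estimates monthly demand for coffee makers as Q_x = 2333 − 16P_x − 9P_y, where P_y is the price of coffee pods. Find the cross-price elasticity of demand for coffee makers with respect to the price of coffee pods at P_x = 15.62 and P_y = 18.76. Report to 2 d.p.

At P_x = 15.62 and P_y = 18.76: Q_x = 1914.24.
∂Q_x/∂P_y = -9.
ε = (∂Q_x/∂P_y)(P_y/Q_x) = -9 × (18.76/1914.24) ≈ -0.09.

-0.09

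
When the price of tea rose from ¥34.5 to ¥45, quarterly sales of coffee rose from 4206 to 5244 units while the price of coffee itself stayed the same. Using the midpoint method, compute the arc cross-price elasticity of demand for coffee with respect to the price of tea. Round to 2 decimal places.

0.83

ΔQ_A = 5244 − 4206 = 1038; ΔP_B = 45 − 34.5 = 10.5.
Midpoints: Q̄_A = 4725.0, P̄_B = 39.75.
ε = (ΔQ_A/Q̄_A)/(ΔP_B/P̄_B) = (1038/4725.0)/(10.5/39.75) ≈ 0.83.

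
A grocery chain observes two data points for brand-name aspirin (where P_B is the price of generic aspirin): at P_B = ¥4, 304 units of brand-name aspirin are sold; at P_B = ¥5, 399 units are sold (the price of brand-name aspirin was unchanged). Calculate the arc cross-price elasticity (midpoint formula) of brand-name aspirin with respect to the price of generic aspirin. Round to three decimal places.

ΔQ_A = 399 − 304 = 95; ΔP_B = 5 − 4 = 1.
Midpoints: Q̄_A = 351.5, P̄_B = 4.50.
ε = (ΔQ_A/Q̄_A)/(ΔP_B/P̄_B) = (95/351.5)/(1/4.50) ≈ 1.216.
ε > 0: brand-name aspirin and generic aspirin are substitutes.

1.216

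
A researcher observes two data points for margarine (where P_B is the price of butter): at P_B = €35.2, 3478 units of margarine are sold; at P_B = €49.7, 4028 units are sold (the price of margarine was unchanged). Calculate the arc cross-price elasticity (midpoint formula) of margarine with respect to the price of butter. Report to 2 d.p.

ΔQ_A = 4028 − 3478 = 550; ΔP_B = 49.7 − 35.2 = 14.5.
Midpoints: Q̄_A = 3753.0, P̄_B = 42.45.
ε = (ΔQ_A/Q̄_A)/(ΔP_B/P̄_B) = (550/3753.0)/(14.5/42.45) ≈ 0.43.

0.43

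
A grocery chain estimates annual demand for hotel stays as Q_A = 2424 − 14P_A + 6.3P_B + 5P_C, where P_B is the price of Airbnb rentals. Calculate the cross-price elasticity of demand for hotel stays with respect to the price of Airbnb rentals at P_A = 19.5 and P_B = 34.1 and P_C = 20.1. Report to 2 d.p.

At P_A = 19.5 and P_B = 34.1 and P_C = 20.1: Q_A = 2466.33.
∂Q_A/∂P_B = 6.3.
ε = (∂Q_A/∂P_B)(P_B/Q_A) = 6.3 × (34.1/2466.33) ≈ 0.09.
Since ε > 0, hotel stays and Airbnb rentals are substitutes.

0.09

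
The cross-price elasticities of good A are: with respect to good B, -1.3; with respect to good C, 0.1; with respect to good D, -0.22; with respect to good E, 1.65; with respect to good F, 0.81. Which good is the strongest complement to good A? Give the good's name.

good B

Complements have ε < 0. The most negative value is -1.3 (good B).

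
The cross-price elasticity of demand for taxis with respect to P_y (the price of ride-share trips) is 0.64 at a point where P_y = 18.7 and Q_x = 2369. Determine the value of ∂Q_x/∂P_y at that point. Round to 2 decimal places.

81.08

ε = (∂Q_x/∂P_y)·(P_y/Q_x) ⇒ ∂Q_x/∂P_y = ε·Q_x/P_y = 0.64 × 2369/18.7 ≈ 81.08.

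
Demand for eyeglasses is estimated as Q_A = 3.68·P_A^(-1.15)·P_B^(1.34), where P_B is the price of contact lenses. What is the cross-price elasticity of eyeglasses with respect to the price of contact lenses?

In a log-linear (constant-elasticity) demand function, the coefficient on the exponent of P_B is the cross-price elasticity.
ε = 1.34. Positive, so eyeglasses and contact lenses are substitutes.

1.34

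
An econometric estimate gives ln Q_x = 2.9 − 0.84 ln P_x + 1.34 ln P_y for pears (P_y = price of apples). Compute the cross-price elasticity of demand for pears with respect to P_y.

1.34

In a log-linear (constant-elasticity) demand function, the coefficient on ln P_y is the cross-price elasticity.
ε = 1.34. Positive, so pears and apples are substitutes.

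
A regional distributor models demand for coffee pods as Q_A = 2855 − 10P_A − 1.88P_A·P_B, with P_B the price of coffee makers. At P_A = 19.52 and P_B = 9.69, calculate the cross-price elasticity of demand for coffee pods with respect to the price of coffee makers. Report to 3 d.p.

At P_A = 19.52 and P_B = 9.69: Q_A = 2304.200.
∂Q_A/∂P_B = -1.88P_A = -1.88(19.52) = -36.6976.
ε = (∂Q_A/∂P_B)(P_B/Q_A) = -36.6976 × (9.69/2304.200) ≈ -0.154.
ε < 0: complements.

-0.154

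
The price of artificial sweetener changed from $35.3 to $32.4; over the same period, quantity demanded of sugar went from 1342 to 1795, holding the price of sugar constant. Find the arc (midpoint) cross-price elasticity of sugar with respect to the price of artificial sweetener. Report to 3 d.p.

ΔQ_A = 1795 − 1342 = 453; ΔP_B = 32.4 − 35.3 = -2.9.
Midpoints: Q̄_A = 1568.5, P̄_B = 33.85.
ε = (ΔQ_A/Q̄_A)/(ΔP_B/P̄_B) = (453/1568.5)/(-2.9/33.85) ≈ -3.371.
ε < 0: sugar and artificial sweetener are complements.

-3.371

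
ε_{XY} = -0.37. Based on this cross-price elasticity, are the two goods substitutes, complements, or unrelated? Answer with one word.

ε = -0.37 < 0, so a higher price of good Y lowers demand for good X: complements.

complements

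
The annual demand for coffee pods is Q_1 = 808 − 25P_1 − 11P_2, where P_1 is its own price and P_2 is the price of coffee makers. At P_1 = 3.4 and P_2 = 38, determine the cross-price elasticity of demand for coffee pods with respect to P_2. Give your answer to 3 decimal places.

At P_1 = 3.4 and P_2 = 38: Q_1 = 305.
∂Q_1/∂P_2 = -11.
ε = (∂Q_1/∂P_2)(P_2/Q_1) = -11 × (38/305) ≈ -1.370.

-1.370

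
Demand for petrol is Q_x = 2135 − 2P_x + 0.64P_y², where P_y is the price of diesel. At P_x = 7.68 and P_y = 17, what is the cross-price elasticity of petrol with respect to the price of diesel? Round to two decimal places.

0.16

At P_x = 7.68 and P_y = 17: Q_x = 2304.6.
∂Q_x/∂P_y = 1.28P_y = 1.28(17) = 21.7600.
ε = (∂Q_x/∂P_y)(P_y/Q_x) = 21.7600 × (17/2304.6) ≈ 0.16.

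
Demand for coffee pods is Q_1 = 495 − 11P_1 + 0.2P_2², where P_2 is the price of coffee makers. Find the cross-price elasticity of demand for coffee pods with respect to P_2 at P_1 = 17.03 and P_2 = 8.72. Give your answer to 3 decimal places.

0.094

At P_1 = 17.03 and P_2 = 8.72: Q_1 = 322.878.
∂Q_1/∂P_2 = 0.4P_2 = 0.4(8.72) = 3.4880.
ε = (∂Q_1/∂P_2)(P_2/Q_1) = 3.4880 × (8.72/322.878) ≈ 0.094.
ε > 0: substitutes.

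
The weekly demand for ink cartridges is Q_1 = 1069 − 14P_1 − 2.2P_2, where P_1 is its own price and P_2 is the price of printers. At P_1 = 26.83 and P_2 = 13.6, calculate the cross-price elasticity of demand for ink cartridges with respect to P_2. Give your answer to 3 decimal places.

-0.045

At P_1 = 26.83 and P_2 = 13.6: Q_1 = 663.46.
∂Q_1/∂P_2 = -2.2.
ε = (∂Q_1/∂P_2)(P_2/Q_1) = -2.2 × (13.6/663.46) ≈ -0.045.
Since ε < 0, ink cartridges and printers are complements.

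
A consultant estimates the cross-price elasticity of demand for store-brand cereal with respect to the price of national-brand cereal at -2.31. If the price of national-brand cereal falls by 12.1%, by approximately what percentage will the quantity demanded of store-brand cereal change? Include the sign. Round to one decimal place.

28.0%

%ΔQ ≈ ε × %ΔP of national-brand cereal = -2.31 × (-12.1%) = 28.0%.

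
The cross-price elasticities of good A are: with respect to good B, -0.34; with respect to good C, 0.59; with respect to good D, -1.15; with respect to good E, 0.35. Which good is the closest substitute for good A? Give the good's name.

good C

Substitutes have ε > 0. Among the positive values, 0.59 (good C) is largest.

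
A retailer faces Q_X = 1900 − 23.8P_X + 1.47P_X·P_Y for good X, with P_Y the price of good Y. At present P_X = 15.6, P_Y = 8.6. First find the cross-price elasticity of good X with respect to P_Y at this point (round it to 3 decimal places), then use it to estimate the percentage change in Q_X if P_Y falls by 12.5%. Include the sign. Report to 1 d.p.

-1.4%

At P_X = 15.6, P_Y = 8.6: Q_X = 1725.935.
∂Q_X/∂P_Y = 1.47P_X = 22.9320.
ε = (∂Q_X/∂P_Y)(P_Y/Q_X) = 22.9320 × 8.6/1725.935 ≈ 0.114.
%ΔQ_X ≈ ε × %ΔP_Y = 0.114 × (-12.5%) = -1.4%.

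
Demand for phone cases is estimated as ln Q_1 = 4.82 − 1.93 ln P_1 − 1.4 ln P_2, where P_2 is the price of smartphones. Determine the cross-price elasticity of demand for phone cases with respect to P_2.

In a log-linear (constant-elasticity) demand function, the coefficient on ln P_2 is the cross-price elasticity.
ε = -1.40. Negative, so phone cases and smartphones are complements.

-1.40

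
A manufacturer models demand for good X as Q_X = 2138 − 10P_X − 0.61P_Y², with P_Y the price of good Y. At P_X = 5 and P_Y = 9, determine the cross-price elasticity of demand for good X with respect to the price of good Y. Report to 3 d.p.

-0.048

At P_X = 5 and P_Y = 9: Q_X = 2038.59.
∂Q_X/∂P_Y = -1.22P_Y = -1.22(9) = -10.9800.
ε = (∂Q_X/∂P_Y)(P_Y/Q_X) = -10.9800 × (9/2038.59) ≈ -0.048.
ε < 0: complements.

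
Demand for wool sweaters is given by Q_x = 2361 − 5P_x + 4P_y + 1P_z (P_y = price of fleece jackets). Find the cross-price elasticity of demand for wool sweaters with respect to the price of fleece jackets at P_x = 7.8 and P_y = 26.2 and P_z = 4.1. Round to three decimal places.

0.043

At P_x = 7.8 and P_y = 26.2 and P_z = 4.1: Q_x = 2430.9.
∂Q_x/∂P_y = 4.
ε = (∂Q_x/∂P_y)(P_y/Q_x) = 4 × (26.2/2430.9) ≈ 0.043.
Since ε > 0, wool sweaters and fleece jackets are substitutes.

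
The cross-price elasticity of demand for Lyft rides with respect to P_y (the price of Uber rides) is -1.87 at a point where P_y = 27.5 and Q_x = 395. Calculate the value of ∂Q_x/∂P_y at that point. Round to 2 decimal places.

-26.86

ε = (∂Q_x/∂P_y)·(P_y/Q_x) ⇒ ∂Q_x/∂P_y = ε·Q_x/P_y = -1.87 × 395/27.5 ≈ -26.86.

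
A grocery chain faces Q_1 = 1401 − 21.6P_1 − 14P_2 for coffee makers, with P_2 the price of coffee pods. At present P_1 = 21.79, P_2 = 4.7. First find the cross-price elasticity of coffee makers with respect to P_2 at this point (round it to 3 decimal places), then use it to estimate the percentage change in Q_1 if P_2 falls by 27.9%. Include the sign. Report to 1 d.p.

At P_1 = 21.79, P_2 = 4.7: Q_1 = 864.536.
∂Q_1/∂P_2 = -14.
ε = (∂Q_1/∂P_2)(P_2/Q_1) = -14.0000 × 4.7/864.536 ≈ -0.076.
%ΔQ_1 ≈ ε × %ΔP_2 = -0.076 × (-27.9%) = 2.1%.

2.1%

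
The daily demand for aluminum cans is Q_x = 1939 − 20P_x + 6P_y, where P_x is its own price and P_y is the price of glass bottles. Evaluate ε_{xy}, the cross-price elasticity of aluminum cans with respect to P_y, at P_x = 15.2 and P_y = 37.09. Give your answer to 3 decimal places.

At P_x = 15.2 and P_y = 37.09: Q_x = 1857.54.
∂Q_x/∂P_y = 6.
ε = (∂Q_x/∂P_y)(P_y/Q_x) = 6 × (37.09/1857.54) ≈ 0.120.
Since ε > 0, aluminum cans and glass bottles are substitutes.

0.120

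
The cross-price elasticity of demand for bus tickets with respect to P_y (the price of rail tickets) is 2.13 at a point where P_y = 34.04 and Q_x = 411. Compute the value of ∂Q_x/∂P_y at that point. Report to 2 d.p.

ε = (∂Q_x/∂P_y)·(P_y/Q_x) ⇒ ∂Q_x/∂P_y = ε·Q_x/P_y = 2.13 × 411/34.04 ≈ 25.72.

25.72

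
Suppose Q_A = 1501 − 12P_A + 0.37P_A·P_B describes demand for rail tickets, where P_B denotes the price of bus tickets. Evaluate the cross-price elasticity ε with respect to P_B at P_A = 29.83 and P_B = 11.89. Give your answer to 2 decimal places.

At P_A = 29.83 and P_B = 11.89: Q_A = 1274.271.
∂Q_A/∂P_B = 0.37P_A = 0.37(29.83) = 11.0371.
ε = (∂Q_A/∂P_B)(P_B/Q_A) = 11.0371 × (11.89/1274.271) ≈ 0.10.

0.10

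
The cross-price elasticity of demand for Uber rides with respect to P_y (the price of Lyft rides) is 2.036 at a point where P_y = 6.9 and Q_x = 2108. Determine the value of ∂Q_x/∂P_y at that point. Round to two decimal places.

622.01

ε = (∂Q_x/∂P_y)·(P_y/Q_x) ⇒ ∂Q_x/∂P_y = ε·Q_x/P_y = 2.036 × 2108/6.9 ≈ 622.01.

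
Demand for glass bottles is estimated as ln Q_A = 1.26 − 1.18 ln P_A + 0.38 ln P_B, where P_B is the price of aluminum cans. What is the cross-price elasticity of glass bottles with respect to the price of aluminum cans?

In a log-linear (constant-elasticity) demand function, the coefficient on ln P_B is the cross-price elasticity.
ε = 0.38. Positive, so glass bottles and aluminum cans are substitutes.

0.38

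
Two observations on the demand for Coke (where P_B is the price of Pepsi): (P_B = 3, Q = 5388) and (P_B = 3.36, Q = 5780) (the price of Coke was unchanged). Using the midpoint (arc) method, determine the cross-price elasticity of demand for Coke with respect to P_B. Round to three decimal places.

ΔQ_A = 5780 − 5388 = 392; ΔP_B = 3.36 − 3 = 0.36.
Midpoints: Q̄_A = 5584.0, P̄_B = 3.18.
ε = (ΔQ_A/Q̄_A)/(ΔP_B/P̄_B) = (392/5584.0)/(0.36/3.18) ≈ 0.620.
ε > 0: Coke and Pepsi are substitutes.

0.620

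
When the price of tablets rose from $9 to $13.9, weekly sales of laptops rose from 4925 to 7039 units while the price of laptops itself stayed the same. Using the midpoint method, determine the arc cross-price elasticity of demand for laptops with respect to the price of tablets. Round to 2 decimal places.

0.83

ΔQ_A = 7039 − 4925 = 2114; ΔP_B = 13.9 − 9 = 4.9.
Midpoints: Q̄_A = 5982.0, P̄_B = 11.45.
ε = (ΔQ_A/Q̄_A)/(ΔP_B/P̄_B) = (2114/5982.0)/(4.9/11.45) ≈ 0.83.
ε > 0: laptops and tablets are substitutes.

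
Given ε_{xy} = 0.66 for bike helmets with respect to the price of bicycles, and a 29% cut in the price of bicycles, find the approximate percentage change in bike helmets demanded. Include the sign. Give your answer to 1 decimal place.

-19.1%

%ΔQ ≈ ε × %ΔP of bicycles = 0.66 × (-29%) = -19.1%.
Demand for bike helmets falls by about 19.1%.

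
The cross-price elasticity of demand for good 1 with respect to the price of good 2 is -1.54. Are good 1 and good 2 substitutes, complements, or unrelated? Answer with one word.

ε = -1.54 < 0, so a higher price of good 2 lowers demand for good 1: complements.

complements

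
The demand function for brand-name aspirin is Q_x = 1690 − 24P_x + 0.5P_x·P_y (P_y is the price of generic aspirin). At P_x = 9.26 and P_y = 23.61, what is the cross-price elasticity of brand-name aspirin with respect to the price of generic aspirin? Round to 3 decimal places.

0.069

At P_x = 9.26 and P_y = 23.61: Q_x = 1577.074.
∂Q_x/∂P_y = 0.5P_x = 0.5(9.26) = 4.6300.
ε = (∂Q_x/∂P_y)(P_y/Q_x) = 4.6300 × (23.61/1577.074) ≈ 0.069.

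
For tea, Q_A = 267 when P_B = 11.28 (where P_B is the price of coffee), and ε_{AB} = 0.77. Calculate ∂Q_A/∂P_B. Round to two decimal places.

18.23

ε = (∂Q_A/∂P_B)·(P_B/Q_A) ⇒ ∂Q_A/∂P_B = ε·Q_A/P_B = 0.77 × 267/11.28 ≈ 18.23.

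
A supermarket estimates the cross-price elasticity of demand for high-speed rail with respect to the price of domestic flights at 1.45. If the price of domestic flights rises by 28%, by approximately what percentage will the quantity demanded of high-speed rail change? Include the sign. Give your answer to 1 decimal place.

%ΔQ ≈ ε × %ΔP of domestic flights = 1.45 × (28%) = 40.6%.

40.6%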